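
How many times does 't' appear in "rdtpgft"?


Input string: 'rdtpgft'
Target character: 't'
Scan each position: s[2]='t', s[6]='t'
Matches found at indices: 2, 6
Total: 2


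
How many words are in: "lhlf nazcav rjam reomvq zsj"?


Input string: 'lhlf nazcav rjam reomvq zsj'
Operation: split by spaces
Words found: 'lhlf', 'nazcav', 'rjam', 'reomvq', 'zsj'
Word count: 5


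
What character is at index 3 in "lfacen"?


Input string: 'lfacen'
Operation: get character at index 3
Index mapping: s[0]='l', s[1]='f', s[2]='a', s[3]='c'
Result: 'c'


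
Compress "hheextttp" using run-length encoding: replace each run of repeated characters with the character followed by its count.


Input: 'hheextttp'
Operation: identify consecutive runs
Runs: 'hh' -> h2, 'ee' -> e2, 'x' -> x1, 'ttt' -> t3, 'p' -> p1
Encoded: h2e2x1t3p1


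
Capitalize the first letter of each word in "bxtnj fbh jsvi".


Input string: 'bxtnj fbh jsvi'
Operation: capitalize first letter of each word
Word transformations: 'bxtnj'->'Bxtnj', 'fbh'->'Fbh', 'jsvi'->'Jsvi'
Result: Bxtnj Fbh Jsvi


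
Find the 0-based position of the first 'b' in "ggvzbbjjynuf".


Input string: 'ggvzbbjjynuf'
Target: 'b'
Scanning left to right: s[0]='g', s[1]='g', s[2]='v', s[3]='z', s[4]='b'
First match at index: 4


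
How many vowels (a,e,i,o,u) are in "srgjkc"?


Input string: 'srgjkc'
Operation: count vowels (a, e, i, o, u)
Scan: s[0]='s', s[1]='r', s[2]='g', s[3]='j', s[4]='k', s[5]='c'
Vowels found: 0
Result: 0


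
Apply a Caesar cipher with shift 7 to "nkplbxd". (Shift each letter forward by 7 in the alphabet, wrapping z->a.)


Input: 'nkplbxd', shift = 7
Operation: for each letter, (position + 7) mod 26
Mapping: 'n'(13+7=20)->'u', 'k'(10+7=17)->'r', 'p'(15+7=22)->'w', 'l'(11+7=18)->'s', 'b'(1+7=8)->'i', 'x'(23+7=30, 30 mod 26=4)->'e', 'd'(3+7=10)->'k'
Result: urwsiek


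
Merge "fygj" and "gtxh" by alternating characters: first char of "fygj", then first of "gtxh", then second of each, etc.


String 1: 'fygj'
String 2: 'gtxh'
Operation: alternate characters
Pairs: 'f'+'g', 'y'+'t', 'g'+'x', 'j'+'h'
Result: fgytgxjh


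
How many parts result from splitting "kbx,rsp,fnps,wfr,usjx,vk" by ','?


Input string: 'kbx,rsp,fnps,wfr,usjx,vk'
Delimiter: ','
Split result: 'kbx', 'rsp', 'fnps', 'wfr', 'usjx', 'vk'
Number of parts: 6


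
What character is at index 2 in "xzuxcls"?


Input string: 'xzuxcls'
Operation: get character at index 2
Index mapping: s[0]='x', s[1]='z', s[2]='u'
Result: 'u'


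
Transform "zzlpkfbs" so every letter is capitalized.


Input string: 'zzlpkfbs'
Operation: convert each letter to uppercase
Mapping: 'z'->'Z', 'z'->'Z', 'l'->'L', 'p'->'P', 'k'->'K', 'f'->'F', 'b'->'B', 's'->'S'
Result: ZZLPKFBS


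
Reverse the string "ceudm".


Input string: 'ceudm'
Operation: reverse character order
Original order: 'c' -> 'e' -> 'u' -> 'd' -> 'm'
Reversed order: 'm' -> 'd' -> 'u' -> 'e' -> 'c'
Result: mduec


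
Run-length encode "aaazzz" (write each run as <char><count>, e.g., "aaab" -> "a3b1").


Input: 'aaazzz'
Operation: identify consecutive runs
Runs: 'aaa' -> a3, 'zzz' -> z3
Encoded: a3z3


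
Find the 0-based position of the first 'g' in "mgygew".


Input string: 'mgygew'
Target: 'g'
Scanning left to right: s[0]='m', s[1]='g'
First match at index: 1


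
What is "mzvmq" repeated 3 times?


Input string: 'mzvmq'
Operation: repeat 3 times
Concatenation: 'mzvmq' + 'mzvmq' + 'mzvmq'
Result: mzvmqmzvmqmzvmq


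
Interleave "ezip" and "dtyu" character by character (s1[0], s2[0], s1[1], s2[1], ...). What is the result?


String 1: 'ezip'
String 2: 'dtyu'
Operation: alternate characters
Pairs: 'e'+'d', 'z'+'t', 'i'+'y', 'p'+'u'
Result: edztiypu


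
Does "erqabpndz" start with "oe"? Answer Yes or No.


Input string: 'erqabpndz'
Prefix to check: 'oe'
First 2 characters of input: 'er'
Match: False
Result: No


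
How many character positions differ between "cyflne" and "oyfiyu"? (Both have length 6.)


String 1: 'cyflne'
String 2: 'oyfiyu'
Compare each position: pos 0: 'c'!='o', pos 1: 'y'=='y', pos 2: 'f'=='f', pos 3: 'l'!='i', pos 4: 'n'!='y', pos 5: 'e'!='u'
Differing positions: 4
Hamming distance: 4


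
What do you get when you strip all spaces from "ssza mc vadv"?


Input string: 'ssza mc vadv'
Operation: remove all spaces
Words: 'ssza', 'mc', 'vadv'
Join without spaces: sszamcvadv


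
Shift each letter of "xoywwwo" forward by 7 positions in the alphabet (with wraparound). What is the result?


Input: 'xoywwwo', shift = 7
Operation: for each letter, (position + 7) mod 26
Mapping: 'x'(23+7=30, 30 mod 26=4)->'e', 'o'(14+7=21)->'v', 'y'(24+7=31, 31 mod 26=5)->'f', 'w'(22+7=29, 29 mod 26=3)->'d', 'w'(22+7=29, 29 mod 26=3)->'d', 'w'(22+7=29, 29 mod 26=3)->'d', 'o'(14+7=21)->'v'
Result: evfdddv


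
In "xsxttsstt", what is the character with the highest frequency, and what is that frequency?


Input: 'xsxttsstt'
Operation: tally each character
Counts: 's':3, 't':4, 'x':2
Maximum: 't' appears 4 times


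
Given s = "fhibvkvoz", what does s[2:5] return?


Input string: 'fhibvkvoz'
Operation: slice [2:5]
Extract characters: s[2]='i', s[3]='b', s[4]='v'
Result: ibv


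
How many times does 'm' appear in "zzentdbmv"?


Input string: 'zzentdbmv'
Target character: 'm'
Scan each position: s[7]='m'
Matches found at indices: 7
Total: 1


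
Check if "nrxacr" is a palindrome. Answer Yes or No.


Input string: 'nrxacr'
Reversed: 'rcaxrn'
Compare pairs: s[0]='n' vs s[5]='r' (mismatch), s[1]='r' vs s[4]='c' (mismatch), s[2]='x' vs s[3]='a' (mismatch)
Palindrome: No


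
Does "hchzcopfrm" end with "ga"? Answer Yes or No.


Input string: 'hchzcopfrm'
Suffix to check: 'ga'
Last 2 characters of input: 'rm'
Match: False
Result: No


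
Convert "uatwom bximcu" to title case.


Input string: 'uatwom bximcu'
Operation: capitalize first letter of each word
Word transformations: 'uatwom'->'Uatwom', 'bximcu'->'Bximcu'
Result: Uatwom Bximcu


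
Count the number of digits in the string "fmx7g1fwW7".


Input string: 'fmx7g1fwW7'
Operation: count digit characters (0-9)
Scan: 'f', 'm', 'x', '7'(digit), 'g', '1'(digit), 'f', 'w', 'W', '7'(digit)
Digits found: 3
Result: 3


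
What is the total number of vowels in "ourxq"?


Input string: 'ourxq'
Operation: count vowels (a, e, i, o, u)
Scan: s[0]='o' (vowel), s[1]='u' (vowel), s[2]='r', s[3]='x', s[4]='q'
Vowels found: 2
Result: 2


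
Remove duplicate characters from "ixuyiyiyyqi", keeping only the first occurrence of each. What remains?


Input: 'ixuyiyiyyqi'
Operation: keep first occurrence of each character
Scan: s[0]='i' new -> keep; s[1]='x' new -> keep; s[2]='u' new -> keep; s[3]='y' new -> keep; s[4]='i' seen -> skip; s[5]='y' seen -> skip; s[6]='i' seen -> skip; s[7]='y' seen -> skip; s[8]='y' seen -> skip; s[9]='q' new -> keep; s[10]='i' seen -> skip
Result: ixuyq


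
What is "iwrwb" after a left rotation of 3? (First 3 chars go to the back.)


Input: 'iwrwb', shift = 3
Operation: split at index 3 and swap parts
Front part s[0:3] = 'iwr'
Back part s[3:] = 'wb'
Rotated = back + front = 'wb' + 'iwr'
Result: wbiwr


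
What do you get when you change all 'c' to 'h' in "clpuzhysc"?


Input string: 'clpuzhysc'
Operation: replace 'c' with 'h'
Positions of 'c': 0, 8
After replacement: hlpuzhysh


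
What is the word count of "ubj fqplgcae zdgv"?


Input string: 'ubj fqplgcae zdgv'
Operation: split by spaces
Words found: 'ubj', 'fqplgcae', 'zdgv'
Word count: 3


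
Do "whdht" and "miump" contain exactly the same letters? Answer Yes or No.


String 1: 'whdht' -> sorted: 'dhhtw'
String 2: 'miump' -> sorted: 'immpu'
Compare sorted forms: 'dhhtw' != 'immpu'
Anagram: No


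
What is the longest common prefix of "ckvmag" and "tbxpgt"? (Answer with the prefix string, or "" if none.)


String 1: 'ckvmag'
String 2: 'tbxpgt'
Compare position by position:
pos 0: 'c' vs 't' differ -> stop
Longest common prefix: "" (length 0)


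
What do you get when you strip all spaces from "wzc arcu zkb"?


Input string: 'wzc arcu zkb'
Operation: remove all spaces
Words: 'wzc', 'arcu', 'zkb'
Join without spaces: wzcarcuzkb


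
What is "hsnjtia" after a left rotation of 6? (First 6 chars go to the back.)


Input: 'hsnjtia', shift = 6
Operation: split at index 6 and swap parts
Front part s[0:6] = 'hsnjti'
Back part s[6:] = 'a'
Rotated = back + front = 'a' + 'hsnjti'
Result: ahsnjti


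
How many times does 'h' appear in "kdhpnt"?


Input string: 'kdhpnt'
Target character: 'h'
Scan each position: s[2]='h'
Matches found at indices: 2
Total: 1


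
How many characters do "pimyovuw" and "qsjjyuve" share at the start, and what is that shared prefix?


String 1: 'pimyovuw'
String 2: 'qsjjyuve'
Compare position by position:
pos 0: 'p' vs 'q' differ -> stop
Longest common prefix: "" (length 0)


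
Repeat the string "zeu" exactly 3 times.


Input string: 'zeu'
Operation: repeat 3 times
Concatenation: 'zeu' + 'zeu' + 'zeu'
Result: zeuzeuzeu


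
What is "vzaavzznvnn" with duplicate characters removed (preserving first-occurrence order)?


Input: 'vzaavzznvnn'
Operation: keep first occurrence of each character
Scan: s[0]='v' new -> keep; s[1]='z' new -> keep; s[2]='a' new -> keep; s[3]='a' seen -> skip; s[4]='v' seen -> skip; s[5]='z' seen -> skip; s[6]='z' seen -> skip; s[7]='n' new -> keep; s[8]='v' seen -> skip; s[9]='n' seen -> skip; s[10]='n' seen -> skip
Result: vzan


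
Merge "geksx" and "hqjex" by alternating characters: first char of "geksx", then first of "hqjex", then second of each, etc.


String 1: 'geksx'
String 2: 'hqjex'
Operation: alternate characters
Pairs: 'g'+'h', 'e'+'q', 'k'+'j', 's'+'e', 'x'+'x'
Result: gheqkjsexx


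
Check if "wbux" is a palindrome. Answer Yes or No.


Input string: 'wbux'
Reversed: 'xubw'
Compare pairs: s[0]='w' vs s[3]='x' (mismatch), s[1]='b' vs s[2]='u' (mismatch)
Palindrome: No


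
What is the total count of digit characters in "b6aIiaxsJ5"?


Input string: 'b6aIiaxsJ5'
Operation: count digit characters (0-9)
Scan: 'b', '6'(digit), 'a', 'I', 'i', 'a', 'x', 's', 'J', '5'(digit)
Digits found: 2
Result: 2


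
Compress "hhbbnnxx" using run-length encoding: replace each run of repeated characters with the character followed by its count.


Input: 'hhbbnnxx'
Operation: identify consecutive runs
Runs: 'hh' -> h2, 'bb' -> b2, 'nn' -> n2, 'xx' -> x2
Encoded: h2b2n2x2


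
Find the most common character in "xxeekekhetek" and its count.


Input: 'xxeekekhetek'
Operation: tally each character
Counts: 'e':5, 'h':1, 'k':3, 't':1, 'x':2
Maximum: 'e' appears 5 times


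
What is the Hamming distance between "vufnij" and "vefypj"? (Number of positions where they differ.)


String 1: 'vufnij'
String 2: 'vefypj'
Compare each position: pos 0: 'v'=='v', pos 1: 'u'!='e', pos 2: 'f'=='f', pos 3: 'n'!='y', pos 4: 'i'!='p', pos 5: 'j'=='j'
Differing positions: 3
Hamming distance: 3


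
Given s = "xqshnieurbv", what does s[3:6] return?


Input string: 'xqshnieurbv'
Operation: slice [3:6]
Extract characters: s[3]='h', s[4]='n', s[5]='i'
Result: hni


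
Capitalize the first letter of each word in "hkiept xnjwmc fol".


Input string: 'hkiept xnjwmc fol'
Operation: capitalize first letter of each word
Word transformations: 'hkiept'->'Hkiept', 'xnjwmc'->'Xnjwmc', 'fol'->'Fol'
Result: Hkiept Xnjwmc Fol


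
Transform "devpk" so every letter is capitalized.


Input string: 'devpk'
Operation: convert each letter to uppercase
Mapping: 'd'->'D', 'e'->'E', 'v'->'V', 'p'->'P', 'k'->'K'
Result: DEVPK


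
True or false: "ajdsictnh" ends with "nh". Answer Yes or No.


Input string: 'ajdsictnh'
Suffix to check: 'nh'
Last 2 characters of input: 'nh'
Match: True
Result: Yes


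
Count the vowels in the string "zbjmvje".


Input string: 'zbjmvje'
Operation: count vowels (a, e, i, o, u)
Scan: s[0]='z', s[1]='b', s[2]='j', s[3]='m', s[4]='v', s[5]='j', s[6]='e' (vowel)
Vowels found: 1
Result: 1


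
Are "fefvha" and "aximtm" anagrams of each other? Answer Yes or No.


String 1: 'fefvha' -> sorted: 'aeffhv'
String 2: 'aximtm' -> sorted: 'aimmtx'
Compare sorted forms: 'aeffhv' != 'aimmtx'
Anagram: No


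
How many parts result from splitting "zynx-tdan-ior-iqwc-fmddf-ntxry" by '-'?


Input string: 'zynx-tdan-ior-iqwc-fmddf-ntxry'
Delimiter: '-'
Split result: 'zynx', 'tdan', 'ior', 'iqwc', 'fmddf', 'ntxry'
Number of parts: 6


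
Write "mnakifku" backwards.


Input string: 'mnakifku'
Operation: reverse character order
Original order: 'm' -> 'n' -> 'a' -> 'k' -> 'i' -> 'f' -> 'k' -> 'u'
Reversed order: 'u' -> 'k' -> 'f' -> 'i' -> 'k' -> 'a' -> 'n' -> 'm'
Result: ukfikanm


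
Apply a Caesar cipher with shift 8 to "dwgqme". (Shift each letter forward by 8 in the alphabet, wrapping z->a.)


Input: 'dwgqme', shift = 8
Operation: for each letter, (position + 8) mod 26
Mapping: 'd'(3+8=11)->'l', 'w'(22+8=30, 30 mod 26=4)->'e', 'g'(6+8=14)->'o', 'q'(16+8=24)->'y', 'm'(12+8=20)->'u', 'e'(4+8=12)->'m'
Result: leoyum


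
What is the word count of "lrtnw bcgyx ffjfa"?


Input string: 'lrtnw bcgyx ffjfa'
Operation: split by spaces
Words found: 'lrtnw', 'bcgyx', 'ffjfa'
Word count: 3


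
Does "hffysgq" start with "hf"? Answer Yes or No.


Input string: 'hffysgq'
Prefix to check: 'hf'
First 2 characters of input: 'hf'
Match: True
Result: Yes


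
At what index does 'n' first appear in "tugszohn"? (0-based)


Input string: 'tugszohn'
Target: 'n'
Scanning left to right: s[0]='t', s[1]='u', s[2]='g', s[3]='s', s[4]='z', s[5]='o', s[6]='h', s[7]='n'
First match at index: 7


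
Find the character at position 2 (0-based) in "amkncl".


Input string: 'amkncl'
Operation: get character at index 2
Index mapping: s[0]='a', s[1]='m', s[2]='k'
Result: 'k'


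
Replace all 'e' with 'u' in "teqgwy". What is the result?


Input string: 'teqgwy'
Operation: replace 'e' with 'u'
Positions of 'e': 1
After replacement: tuqgwy


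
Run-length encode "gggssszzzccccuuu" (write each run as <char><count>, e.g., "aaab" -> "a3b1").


Input: 'gggssszzzccccuuu'
Operation: identify consecutive runs
Runs: 'ggg' -> g3, 'sss' -> s3, 'zzz' -> z3, 'cccc' -> c4, 'uuu' -> u3
Encoded: g3s3z3c4u3


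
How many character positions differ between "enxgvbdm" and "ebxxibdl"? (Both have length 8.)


String 1: 'enxgvbdm'
String 2: 'ebxxibdl'
Compare each position: pos 0: 'e'=='e', pos 1: 'n'!='b', pos 2: 'x'=='x', pos 3: 'g'!='x', pos 4: 'v'!='i', pos 5: 'b'=='b', pos 6: 'd'=='d', pos 7: 'm'!='l'
Differing positions: 4
Hamming distance: 4


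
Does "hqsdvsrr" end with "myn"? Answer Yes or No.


Input string: 'hqsdvsrr'
Suffix to check: 'myn'
Last 3 characters of input: 'srr'
Match: False
Result: No


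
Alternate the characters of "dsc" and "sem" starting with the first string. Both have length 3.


String 1: 'dsc'
String 2: 'sem'
Operation: alternate characters
Pairs: 'd'+'s', 's'+'e', 'c'+'m'
Result: dssecm


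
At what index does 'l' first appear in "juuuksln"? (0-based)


Input string: 'juuuksln'
Target: 'l'
Scanning left to right: s[0]='j', s[1]='u', s[2]='u', s[3]='u', s[4]='k', s[5]='s', s[6]='l'
First match at index: 6


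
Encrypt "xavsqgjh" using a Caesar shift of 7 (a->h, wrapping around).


Input: 'xavsqgjh', shift = 7
Operation: for each letter, (position + 7) mod 26
Mapping: 'x'(23+7=30, 30 mod 26=4)->'e', 'a'(0+7=7)->'h', 'v'(21+7=28, 28 mod 26=2)->'c', 's'(18+7=25)->'z', 'q'(16+7=23)->'x', 'g'(6+7=13)->'n', 'j'(9+7=16)->'q', 'h'(7+7=14)->'o'
Result: ehczxnqo


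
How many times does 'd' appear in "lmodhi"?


Input string: 'lmodhi'
Target character: 'd'
Scan each position: s[3]='d'
Matches found at indices: 3
Total: 1


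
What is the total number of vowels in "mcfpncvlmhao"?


Input string: 'mcfpncvlmhao'
Operation: count vowels (a, e, i, o, u)
Scan: s[0]='m', s[1]='c', s[2]='f', s[3]='p', s[4]='n', s[5]='c', s[6]='v', s[7]='l', s[8]='m', s[9]='h', s[10]='a' (vowel), s[11]='o' (vowel)
Vowels found: 2
Result: 2


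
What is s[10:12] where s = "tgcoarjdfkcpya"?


Input string: 'tgcoarjdfkcpya'
Operation: slice [10:12]
Extract characters: s[10]='c', s[11]='p'
Result: cp


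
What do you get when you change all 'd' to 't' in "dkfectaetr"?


Input string: 'dkfectaetr'
Operation: replace 'd' with 't'
Positions of 'd': 0
After replacement: tkfectaetr


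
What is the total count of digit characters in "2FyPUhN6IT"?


Input string: '2FyPUhN6IT'
Operation: count digit characters (0-9)
Scan: '2'(digit), 'F', 'y', 'P', 'U', 'h', 'N', '6'(digit), 'I', 'T'
Digits found: 2
Result: 2


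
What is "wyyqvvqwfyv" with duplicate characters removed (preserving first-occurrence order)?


Input: 'wyyqvvqwfyv'
Operation: keep first occurrence of each character
Scan: s[0]='w' new -> keep; s[1]='y' new -> keep; s[2]='y' seen -> skip; s[3]='q' new -> keep; s[4]='v' new -> keep; s[5]='v' seen -> skip; s[6]='q' seen -> skip; s[7]='w' seen -> skip; s[8]='f' new -> keep; s[9]='y' seen -> skip; s[10]='v' seen -> skip
Result: wyqvf


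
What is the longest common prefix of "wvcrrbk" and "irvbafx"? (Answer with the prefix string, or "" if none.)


String 1: 'wvcrrbk'
String 2: 'irvbafx'
Compare position by position:
pos 0: 'w' vs 'i' differ -> stop
Longest common prefix: "" (length 0)


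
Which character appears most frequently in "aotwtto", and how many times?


Input: 'aotwtto'
Operation: tally each character
Counts: 'a':1, 'o':2, 't':3, 'w':1
Maximum: 't' appears 3 times


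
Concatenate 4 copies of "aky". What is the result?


Input string: 'aky'
Operation: repeat 4 times
Concatenation: 'aky' + 'aky' + 'aky' + 'aky'
Result: akyakyakyaky


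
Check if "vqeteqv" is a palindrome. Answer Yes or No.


Input string: 'vqeteqv'
Reversed: 'vqeteqv'
Compare pairs: s[0]='v' vs s[6]='v' (match), s[1]='q' vs s[5]='q' (match), s[2]='e' vs s[4]='e' (match)
Palindrome: Yes


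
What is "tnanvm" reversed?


Input string: 'tnanvm'
Operation: reverse character order
Original order: 't' -> 'n' -> 'a' -> 'n' -> 'v' -> 'm'
Reversed order: 'm' -> 'v' -> 'n' -> 'a' -> 'n' -> 't'
Result: mvnant


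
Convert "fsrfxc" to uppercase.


Input string: 'fsrfxc'
Operation: convert each letter to uppercase
Mapping: 'f'->'F', 's'->'S', 'r'->'R', 'f'->'F', 'x'->'X', 'c'->'C'
Result: FSRFXC


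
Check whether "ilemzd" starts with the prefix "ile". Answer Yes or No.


Input string: 'ilemzd'
Prefix to check: 'ile'
First 3 characters of input: 'ile'
Match: True
Result: Yes


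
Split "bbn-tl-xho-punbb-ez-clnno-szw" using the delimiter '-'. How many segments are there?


Input string: 'bbn-tl-xho-punbb-ez-clnno-szw'
Delimiter: '-'
Split result: 'bbn', 'tl', 'xho', 'punbb', 'ez', 'clnno', 'szw'
Number of parts: 7


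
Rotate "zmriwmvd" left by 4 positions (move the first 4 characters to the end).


Input: 'zmriwmvd', shift = 4
Operation: split at index 4 and swap parts
Front part s[0:4] = 'zmri'
Back part s[4:] = 'wmvd'
Rotated = back + front = 'wmvd' + 'zmri'
Result: wmvdzmri


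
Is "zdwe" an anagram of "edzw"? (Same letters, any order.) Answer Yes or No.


String 1: 'edzw' -> sorted: 'dewz'
String 2: 'zdwe' -> sorted: 'dewz'
Compare sorted forms: 'dewz' == 'dewz'
Anagram: Yes


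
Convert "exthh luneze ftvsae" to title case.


Input string: 'exthh luneze ftvsae'
Operation: capitalize first letter of each word
Word transformations: 'exthh'->'Exthh', 'luneze'->'Luneze', 'ftvsae'->'Ftvsae'
Result: Exthh Luneze Ftvsae


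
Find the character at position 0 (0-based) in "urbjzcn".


Input string: 'urbjzcn'
Operation: get character at index 0
Index mapping: s[0]='u'
Result: 'u'


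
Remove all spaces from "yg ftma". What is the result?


Input string: 'yg ftma'
Operation: remove all spaces
Words: 'yg', 'ftma'
Join without spaces: ygftma


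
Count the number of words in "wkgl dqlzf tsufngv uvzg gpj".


Input string: 'wkgl dqlzf tsufngv uvzg gpj'
Operation: split by spaces
Words found: 'wkgl', 'dqlzf', 'tsufngv', 'uvzg', 'gpj'
Word count: 5


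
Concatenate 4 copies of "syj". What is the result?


Input string: 'syj'
Operation: repeat 4 times
Concatenation: 'syj' + 'syj' + 'syj' + 'syj'
Result: syjsyjsyjsyj


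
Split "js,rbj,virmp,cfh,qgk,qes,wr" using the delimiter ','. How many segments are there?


Input string: 'js,rbj,virmp,cfh,qgk,qes,wr'
Delimiter: ','
Split result: 'js', 'rbj', 'virmp', 'cfh', 'qgk', 'qes', 'wr'
Number of parts: 7


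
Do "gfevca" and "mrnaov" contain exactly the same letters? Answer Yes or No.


String 1: 'gfevca' -> sorted: 'acefgv'
String 2: 'mrnaov' -> sorted: 'amnorv'
Compare sorted forms: 'acefgv' != 'amnorv'
Anagram: No


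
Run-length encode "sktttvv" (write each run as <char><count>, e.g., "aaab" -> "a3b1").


Input: 'sktttvv'
Operation: identify consecutive runs
Runs: 's' -> s1, 'k' -> k1, 'ttt' -> t3, 'vv' -> v2
Encoded: s1k1t3v2


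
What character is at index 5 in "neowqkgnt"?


Input string: 'neowqkgnt'
Operation: get character at index 5
Index mapping: s[0]='n', s[1]='e', s[2]='o', s[3]='w', s[4]='q', s[5]='k'
Result: 'k'


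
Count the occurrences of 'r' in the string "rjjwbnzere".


Input string: 'rjjwbnzere'
Target character: 'r'
Scan each position: s[0]='r', s[8]='r'
Matches found at indices: 0, 8
Total: 2


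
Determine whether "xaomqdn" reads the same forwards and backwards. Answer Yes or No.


Input string: 'xaomqdn'
Reversed: 'ndqmoax'
Compare pairs: s[0]='x' vs s[6]='n' (mismatch), s[1]='a' vs s[5]='d' (mismatch), s[2]='o' vs s[4]='q' (mismatch)
Palindrome: No


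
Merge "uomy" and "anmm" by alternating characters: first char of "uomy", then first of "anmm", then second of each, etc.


String 1: 'uomy'
String 2: 'anmm'
Operation: alternate characters
Pairs: 'u'+'a', 'o'+'n', 'm'+'m', 'y'+'m'
Result: uaonmmym


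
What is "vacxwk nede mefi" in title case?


Input string: 'vacxwk nede mefi'
Operation: capitalize first letter of each word
Word transformations: 'vacxwk'->'Vacxwk', 'nede'->'Nede', 'mefi'->'Mefi'
Result: Vacxwk Nede Mefi


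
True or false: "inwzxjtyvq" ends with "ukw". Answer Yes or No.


Input string: 'inwzxjtyvq'
Suffix to check: 'ukw'
Last 3 characters of input: 'yvq'
Match: False
Result: No


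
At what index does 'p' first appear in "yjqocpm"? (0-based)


Input string: 'yjqocpm'
Target: 'p'
Scanning left to right: s[0]='y', s[1]='j', s[2]='q', s[3]='o', s[4]='c', s[5]='p'
First match at index: 5


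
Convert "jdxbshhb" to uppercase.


Input string: 'jdxbshhb'
Operation: convert each letter to uppercase
Mapping: 'j'->'J', 'd'->'D', 'x'->'X', 'b'->'B', 's'->'S', 'h'->'H', 'h'->'H', 'b'->'B'
Result: JDXBSHHB


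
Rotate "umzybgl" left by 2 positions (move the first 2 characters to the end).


Input: 'umzybgl', shift = 2
Operation: split at index 2 and swap parts
Front part s[0:2] = 'um'
Back part s[2:] = 'zybgl'
Rotated = back + front = 'zybgl' + 'um'
Result: zybglum


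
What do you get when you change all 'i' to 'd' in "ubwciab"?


Input string: 'ubwciab'
Operation: replace 'i' with 'd'
Positions of 'i': 4
After replacement: ubwcdab


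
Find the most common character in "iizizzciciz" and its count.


Input: 'iizizzciciz'
Operation: tally each character
Counts: 'c':2, 'i':5, 'z':4
Maximum: 'i' appears 5 times


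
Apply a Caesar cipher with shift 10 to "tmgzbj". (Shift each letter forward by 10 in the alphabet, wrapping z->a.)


Input: 'tmgzbj', shift = 10
Operation: for each letter, (position + 10) mod 26
Mapping: 't'(19+10=29, 29 mod 26=3)->'d', 'm'(12+10=22)->'w', 'g'(6+10=16)->'q', 'z'(25+10=35, 35 mod 26=9)->'j', 'b'(1+10=11)->'l', 'j'(9+10=19)->'t'
Result: dwqjlt


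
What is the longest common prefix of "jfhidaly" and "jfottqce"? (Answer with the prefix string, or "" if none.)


String 1: 'jfhidaly'
String 2: 'jfottqce'
Compare position by position:
pos 0: 'j' vs 'j' match
pos 1: 'f' vs 'f' match
pos 2: 'h' vs 'o' differ -> stop
Longest common prefix: "jf" (length 2)


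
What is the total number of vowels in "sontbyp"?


Input string: 'sontbyp'
Operation: count vowels (a, e, i, o, u)
Scan: s[0]='s', s[1]='o' (vowel), s[2]='n', s[3]='t', s[4]='b', s[5]='y', s[6]='p'
Vowels found: 1
Result: 1


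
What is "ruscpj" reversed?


Input string: 'ruscpj'
Operation: reverse character order
Original order: 'r' -> 'u' -> 's' -> 'c' -> 'p' -> 'j'
Reversed order: 'j' -> 'p' -> 'c' -> 's' -> 'u' -> 'r'
Result: jpcsur


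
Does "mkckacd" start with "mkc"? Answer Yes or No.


Input string: 'mkckacd'
Prefix to check: 'mkc'
First 3 characters of input: 'mkc'
Match: True
Result: Yes


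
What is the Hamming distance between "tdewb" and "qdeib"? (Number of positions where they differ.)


String 1: 'tdewb'
String 2: 'qdeib'
Compare each position: pos 0: 't'!='q', pos 1: 'd'=='d', pos 2: 'e'=='e', pos 3: 'w'!='i', pos 4: 'b'=='b'
Differing positions: 2
Hamming distance: 2


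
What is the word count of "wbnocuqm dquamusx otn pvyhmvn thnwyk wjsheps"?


Input string: 'wbnocuqm dquamusx otn pvyhmvn thnwyk wjsheps'
Operation: split by spaces
Words found: 'wbnocuqm', 'dquamusx', 'otn', 'pvyhmvn', 'thnwyk', 'wjsheps'
Word count: 6


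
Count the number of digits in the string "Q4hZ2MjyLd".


Input string: 'Q4hZ2MjyLd'
Operation: count digit characters (0-9)
Scan: 'Q', '4'(digit), 'h', 'Z', '2'(digit), 'M', 'j', 'y', 'L', 'd'
Digits found: 2
Result: 2


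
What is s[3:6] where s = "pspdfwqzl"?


Input string: 'pspdfwqzl'
Operation: slice [3:6]
Extract characters: s[3]='d', s[4]='f', s[5]='w'
Result: dfw


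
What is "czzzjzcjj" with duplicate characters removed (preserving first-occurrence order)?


Input: 'czzzjzcjj'
Operation: keep first occurrence of each character
Scan: s[0]='c' new -> keep; s[1]='z' new -> keep; s[2]='z' seen -> skip; s[3]='z' seen -> skip; s[4]='j' new -> keep; s[5]='z' seen -> skip; s[6]='c' seen -> skip; s[7]='j' seen -> skip; s[8]='j' seen -> skip
Result: czj


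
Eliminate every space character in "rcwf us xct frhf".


Input string: 'rcwf us xct frhf'
Operation: remove all spaces
Words: 'rcwf', 'us', 'xct', 'frhf'
Join without spaces: rcwfusxctfrhf


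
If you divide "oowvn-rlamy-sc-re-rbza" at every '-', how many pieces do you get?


Input string: 'oowvn-rlamy-sc-re-rbza'
Delimiter: '-'
Split result: 'oowvn', 'rlamy', 'sc', 're', 'rbza'
Number of parts: 5


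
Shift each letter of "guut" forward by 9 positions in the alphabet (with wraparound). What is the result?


Input: 'guut', shift = 9
Operation: for each letter, (position + 9) mod 26
Mapping: 'g'(6+9=15)->'p', 'u'(20+9=29, 29 mod 26=3)->'d', 'u'(20+9=29, 29 mod 26=3)->'d', 't'(19+9=28, 28 mod 26=2)->'c'
Result: pddc


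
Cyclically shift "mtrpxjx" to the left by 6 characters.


Input: 'mtrpxjx', shift = 6
Operation: split at index 6 and swap parts
Front part s[0:6] = 'mtrpxj'
Back part s[6:] = 'x'
Rotated = back + front = 'x' + 'mtrpxj'
Result: xmtrpxj


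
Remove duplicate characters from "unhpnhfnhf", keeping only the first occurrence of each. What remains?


Input: 'unhpnhfnhf'
Operation: keep first occurrence of each character
Scan: s[0]='u' new -> keep; s[1]='n' new -> keep; s[2]='h' new -> keep; s[3]='p' new -> keep; s[4]='n' seen -> skip; s[5]='h' seen -> skip; s[6]='f' new -> keep; s[7]='n' seen -> skip; s[8]='h' seen -> skip; s[9]='f' seen -> skip
Result: unhpf


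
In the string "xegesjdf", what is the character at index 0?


Input string: 'xegesjdf'
Operation: get character at index 0
Index mapping: s[0]='x'
Result: 'x'


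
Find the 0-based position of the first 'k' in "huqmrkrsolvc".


Input string: 'huqmrkrsolvc'
Target: 'k'
Scanning left to right: s[0]='h', s[1]='u', s[2]='q', s[3]='m', s[4]='r', s[5]='k'
First match at index: 5


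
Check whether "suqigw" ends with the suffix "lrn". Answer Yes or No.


Input string: 'suqigw'
Suffix to check: 'lrn'
Last 3 characters of input: 'igw'
Match: False
Result: No


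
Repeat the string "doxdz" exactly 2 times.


Input string: 'doxdz'
Operation: repeat 2 times
Concatenation: 'doxdz' + 'doxdz'
Result: doxdzdoxdz


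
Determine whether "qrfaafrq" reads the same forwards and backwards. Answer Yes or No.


Input string: 'qrfaafrq'
Reversed: 'qrfaafrq'
Compare pairs: s[0]='q' vs s[7]='q' (match), s[1]='r' vs s[6]='r' (match), s[2]='f' vs s[5]='f' (match), s[3]='a' vs s[4]='a' (match)
Palindrome: Yes


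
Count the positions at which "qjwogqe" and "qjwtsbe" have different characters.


String 1: 'qjwogqe'
String 2: 'qjwtsbe'
Compare each position: pos 0: 'q'=='q', pos 1: 'j'=='j', pos 2: 'w'=='w', pos 3: 'o'!='t', pos 4: 'g'!='s', pos 5: 'q'!='b', pos 6: 'e'=='e'
Differing positions: 3
Hamming distance: 3


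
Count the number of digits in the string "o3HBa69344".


Input string: 'o3HBa69344'
Operation: count digit characters (0-9)
Scan: 'o', '3'(digit), 'H', 'B', 'a', '6'(digit), '9'(digit), '3'(digit), '4'(digit), '4'(digit)
Digits found: 6
Result: 6


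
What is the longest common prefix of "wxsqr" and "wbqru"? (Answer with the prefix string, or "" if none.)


String 1: 'wxsqr'
String 2: 'wbqru'
Compare position by position:
pos 0: 'w' vs 'w' match
pos 1: 'x' vs 'b' differ -> stop
Longest common prefix: "w" (length 1)


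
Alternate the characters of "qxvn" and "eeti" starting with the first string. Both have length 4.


String 1: 'qxvn'
String 2: 'eeti'
Operation: alternate characters
Pairs: 'q'+'e', 'x'+'e', 'v'+'t', 'n'+'i'
Result: qexevtni


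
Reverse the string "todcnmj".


Input string: 'todcnmj'
Operation: reverse character order
Original order: 't' -> 'o' -> 'd' -> 'c' -> 'n' -> 'm' -> 'j'
Reversed order: 'j' -> 'm' -> 'n' -> 'c' -> 'd' -> 'o' -> 't'
Result: jmncdot


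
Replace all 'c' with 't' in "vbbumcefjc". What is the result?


Input string: 'vbbumcefjc'
Operation: replace 'c' with 't'
Positions of 'c': 5, 9
After replacement: vbbumtefjt


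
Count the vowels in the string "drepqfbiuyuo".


Input string: 'drepqfbiuyuo'
Operation: count vowels (a, e, i, o, u)
Scan: s[0]='d', s[1]='r', s[2]='e' (vowel), s[3]='p', s[4]='q', s[5]='f', s[6]='b', s[7]='i' (vowel), s[8]='u' (vowel), s[9]='y', s[10]='u' (vowel), s[11]='o' (vowel)
Vowels found: 5
Result: 5


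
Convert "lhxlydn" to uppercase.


Input string: 'lhxlydn'
Operation: convert each letter to uppercase
Mapping: 'l'->'L', 'h'->'H', 'x'->'X', 'l'->'L', 'y'->'Y', 'd'->'D', 'n'->'N'
Result: LHXLYDN


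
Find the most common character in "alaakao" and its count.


Input: 'alaakao'
Operation: tally each character
Counts: 'a':4, 'k':1, 'l':1, 'o':1
Maximum: 'a' appears 4 times


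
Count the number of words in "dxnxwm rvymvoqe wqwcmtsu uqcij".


Input string: 'dxnxwm rvymvoqe wqwcmtsu uqcij'
Operation: split by spaces
Words found: 'dxnxwm', 'rvymvoqe', 'wqwcmtsu', 'uqcij'
Word count: 4


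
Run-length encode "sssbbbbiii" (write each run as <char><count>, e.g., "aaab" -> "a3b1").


Input: 'sssbbbbiii'
Operation: identify consecutive runs
Runs: 'sss' -> s3, 'bbbb' -> b4, 'iii' -> i3
Encoded: s3b4i3


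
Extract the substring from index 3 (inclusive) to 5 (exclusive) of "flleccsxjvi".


Input string: 'flleccsxjvi'
Operation: slice [3:5]
Extract characters: s[3]='e', s[4]='c'
Result: ec


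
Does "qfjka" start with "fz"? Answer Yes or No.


Input string: 'qfjka'
Prefix to check: 'fz'
First 2 characters of input: 'qf'
Match: False
Result: No


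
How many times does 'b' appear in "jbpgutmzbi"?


Input string: 'jbpgutmzbi'
Target character: 'b'
Scan each position: s[1]='b', s[8]='b'
Matches found at indices: 1, 8
Total: 2


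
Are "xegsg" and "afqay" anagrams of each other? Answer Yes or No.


String 1: 'xegsg' -> sorted: 'eggsx'
String 2: 'afqay' -> sorted: 'aafqy'
Compare sorted forms: 'eggsx' != 'aafqy'
Anagram: No


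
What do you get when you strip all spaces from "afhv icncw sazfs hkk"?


Input string: 'afhv icncw sazfs hkk'
Operation: remove all spaces
Words: 'afhv', 'icncw', 'sazfs', 'hkk'
Join without spaces: afhvicncwsazfshkk


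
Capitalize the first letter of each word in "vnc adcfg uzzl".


Input string: 'vnc adcfg uzzl'
Operation: capitalize first letter of each word
Word transformations: 'vnc'->'Vnc', 'adcfg'->'Adcfg', 'uzzl'->'Uzzl'
Result: Vnc Adcfg Uzzl


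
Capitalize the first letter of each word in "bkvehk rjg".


Input string: 'bkvehk rjg'
Operation: capitalize first letter of each word
Word transformations: 'bkvehk'->'Bkvehk', 'rjg'->'Rjg'
Result: Bkvehk Rjg


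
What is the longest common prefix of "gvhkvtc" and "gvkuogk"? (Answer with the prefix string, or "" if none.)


String 1: 'gvhkvtc'
String 2: 'gvkuogk'
Compare position by position:
pos 0: 'g' vs 'g' match
pos 1: 'v' vs 'v' match
pos 2: 'h' vs 'k' differ -> stop
Longest common prefix: "gv" (length 2)


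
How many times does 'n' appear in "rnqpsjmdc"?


Input string: 'rnqpsjmdc'
Target character: 'n'
Scan each position: s[1]='n'
Matches found at indices: 1
Total: 1


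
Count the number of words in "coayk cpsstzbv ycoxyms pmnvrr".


Input string: 'coayk cpsstzbv ycoxyms pmnvrr'
Operation: split by spaces
Words found: 'coayk', 'cpsstzbv', 'ycoxyms', 'pmnvrr'
Word count: 4


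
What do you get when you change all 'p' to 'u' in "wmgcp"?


Input string: 'wmgcp'
Operation: replace 'p' with 'u'
Positions of 'p': 4
After replacement: wmgcu


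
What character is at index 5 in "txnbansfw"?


Input string: 'txnbansfw'
Operation: get character at index 5
Index mapping: s[0]='t', s[1]='x', s[2]='n', s[3]='b', s[4]='a', s[5]='n'
Result: 'n'


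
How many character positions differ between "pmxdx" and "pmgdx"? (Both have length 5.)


String 1: 'pmxdx'
String 2: 'pmgdx'
Compare each position: pos 0: 'p'=='p', pos 1: 'm'=='m', pos 2: 'x'!='g', pos 3: 'd'=='d', pos 4: 'x'=='x'
Differing positions: 1
Hamming distance: 1


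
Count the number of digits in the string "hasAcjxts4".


Input string: 'hasAcjxts4'
Operation: count digit characters (0-9)
Scan: 'h', 'a', 's', 'A', 'c', 'j', 'x', 't', 's', '4'(digit)
Digits found: 1
Result: 1


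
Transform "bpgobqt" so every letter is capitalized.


Input string: 'bpgobqt'
Operation: convert each letter to uppercase
Mapping: 'b'->'B', 'p'->'P', 'g'->'G', 'o'->'O', 'b'->'B', 'q'->'Q', 't'->'T'
Result: BPGOBQT


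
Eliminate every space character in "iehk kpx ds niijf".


Input string: 'iehk kpx ds niijf'
Operation: remove all spaces
Words: 'iehk', 'kpx', 'ds', 'niijf'
Join without spaces: iehkkpxdsniijf


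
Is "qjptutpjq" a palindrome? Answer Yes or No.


Input string: 'qjptutpjq'
Reversed: 'qjptutpjq'
Compare pairs: s[0]='q' vs s[8]='q' (match), s[1]='j' vs s[7]='j' (match), s[2]='p' vs s[6]='p' (match), s[3]='t' vs s[5]='t' (match)
Palindrome: Yes


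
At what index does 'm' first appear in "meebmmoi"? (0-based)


Input string: 'meebmmoi'
Target: 'm'
Scanning left to right: s[0]='m'
First match at index: 0


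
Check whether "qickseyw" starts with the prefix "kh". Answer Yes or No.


Input string: 'qickseyw'
Prefix to check: 'kh'
First 2 characters of input: 'qi'
Match: False
Result: No


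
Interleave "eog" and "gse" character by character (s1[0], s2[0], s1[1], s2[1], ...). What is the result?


String 1: 'eog'
String 2: 'gse'
Operation: alternate characters
Pairs: 'e'+'g', 'o'+'s', 'g'+'e'
Result: egosge


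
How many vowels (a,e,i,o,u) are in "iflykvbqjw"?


Input string: 'iflykvbqjw'
Operation: count vowels (a, e, i, o, u)
Scan: s[0]='i' (vowel), s[1]='f', s[2]='l', s[3]='y', s[4]='k', s[5]='v', s[6]='b', s[7]='q', s[8]='j', s[9]='w'
Vowels found: 1
Result: 1


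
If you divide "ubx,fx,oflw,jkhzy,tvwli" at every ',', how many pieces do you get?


Input string: 'ubx,fx,oflw,jkhzy,tvwli'
Delimiter: ','
Split result: 'ubx', 'fx', 'oflw', 'jkhzy', 'tvwli'
Number of parts: 5


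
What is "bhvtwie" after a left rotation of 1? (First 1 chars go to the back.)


Input: 'bhvtwie', shift = 1
Operation: split at index 1 and swap parts
Front part s[0:1] = 'b'
Back part s[1:] = 'hvtwie'
Rotated = back + front = 'hvtwie' + 'b'
Result: hvtwieb


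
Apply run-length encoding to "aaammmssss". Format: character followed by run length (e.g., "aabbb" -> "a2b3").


Input: 'aaammmssss'
Operation: identify consecutive runs
Runs: 'aaa' -> a3, 'mmm' -> m3, 'ssss' -> s4
Encoded: a3m3s4


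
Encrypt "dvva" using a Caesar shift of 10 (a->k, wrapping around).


Input: 'dvva', shift = 10
Operation: for each letter, (position + 10) mod 26
Mapping: 'd'(3+10=13)->'n', 'v'(21+10=31, 31 mod 26=5)->'f', 'v'(21+10=31, 31 mod 26=5)->'f', 'a'(0+10=10)->'k'
Result: nffk


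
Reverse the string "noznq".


Input string: 'noznq'
Operation: reverse character order
Original order: 'n' -> 'o' -> 'z' -> 'n' -> 'q'
Reversed order: 'q' -> 'n' -> 'z' -> 'o' -> 'n'
Result: qnzon


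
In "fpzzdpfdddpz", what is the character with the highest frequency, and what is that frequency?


Input: 'fpzzdpfdddpz'
Operation: tally each character
Counts: 'd':4, 'f':2, 'p':3, 'z':3
Maximum: 'd' appears 4 times


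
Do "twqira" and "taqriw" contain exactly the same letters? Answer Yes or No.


String 1: 'twqira' -> sorted: 'aiqrtw'
String 2: 'taqriw' -> sorted: 'aiqrtw'
Compare sorted forms: 'aiqrtw' == 'aiqrtw'
Anagram: Yes


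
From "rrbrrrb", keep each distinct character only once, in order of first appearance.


Input: 'rrbrrrb'
Operation: keep first occurrence of each character
Scan: s[0]='r' new -> keep; s[1]='r' seen -> skip; s[2]='b' new -> keep; s[3]='r' seen -> skip; s[4]='r' seen -> skip; s[5]='r' seen -> skip; s[6]='b' seen -> skip
Result: rb


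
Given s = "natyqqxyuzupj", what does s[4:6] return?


Input string: 'natyqqxyuzupj'
Operation: slice [4:6]
Extract characters: s[4]='q', s[5]='q'
Result: qq


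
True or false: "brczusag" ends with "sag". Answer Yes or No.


Input string: 'brczusag'
Suffix to check: 'sag'
Last 3 characters of input: 'sag'
Match: True
Result: Yes


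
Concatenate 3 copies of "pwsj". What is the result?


Input string: 'pwsj'
Operation: repeat 3 times
Concatenation: 'pwsj' + 'pwsj' + 'pwsj'
Result: pwsjpwsjpwsj


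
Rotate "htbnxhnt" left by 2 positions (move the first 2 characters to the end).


Input: 'htbnxhnt', shift = 2
Operation: split at index 2 and swap parts
Front part s[0:2] = 'ht'
Back part s[2:] = 'bnxhnt'
Rotated = back + front = 'bnxhnt' + 'ht'
Result: bnxhntht


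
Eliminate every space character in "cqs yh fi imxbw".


Input string: 'cqs yh fi imxbw'
Operation: remove all spaces
Words: 'cqs', 'yh', 'fi', 'imxbw'
Join without spaces: cqsyhfiimxbw


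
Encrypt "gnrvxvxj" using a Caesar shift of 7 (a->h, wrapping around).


Input: 'gnrvxvxj', shift = 7
Operation: for each letter, (position + 7) mod 26
Mapping: 'g'(6+7=13)->'n', 'n'(13+7=20)->'u', 'r'(17+7=24)->'y', 'v'(21+7=28, 28 mod 26=2)->'c', 'x'(23+7=30, 30 mod 26=4)->'e', 'v'(21+7=28, 28 mod 26=2)->'c', 'x'(23+7=30, 30 mod 26=4)->'e', 'j'(9+7=16)->'q'
Result: nuyceceq


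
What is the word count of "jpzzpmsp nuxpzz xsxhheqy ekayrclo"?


Input string: 'jpzzpmsp nuxpzz xsxhheqy ekayrclo'
Operation: split by spaces
Words found: 'jpzzpmsp', 'nuxpzz', 'xsxhheqy', 'ekayrclo'
Word count: 4


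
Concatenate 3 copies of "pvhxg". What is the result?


Input string: 'pvhxg'
Operation: repeat 3 times
Concatenation: 'pvhxg' + 'pvhxg' + 'pvhxg'
Result: pvhxgpvhxgpvhxg


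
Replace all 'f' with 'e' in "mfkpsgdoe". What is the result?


Input string: 'mfkpsgdoe'
Operation: replace 'f' with 'e'
Positions of 'f': 1
After replacement: mekpsgdoe
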